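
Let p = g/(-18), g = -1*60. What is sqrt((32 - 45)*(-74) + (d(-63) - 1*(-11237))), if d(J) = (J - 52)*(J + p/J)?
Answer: sqrt(77197386)/63 ≈ 139.46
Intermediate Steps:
g = -60
p = 10/3 (p = -60/(-18) = -60*(-1/18) = 10/3 ≈ 3.3333)
d(J) = (-52 + J)*(J + 10/(3*J)) (d(J) = (J - 52)*(J + 10/(3*J)) = (-52 + J)*(J + 10/(3*J)))
sqrt((32 - 45)*(-74) + (d(-63) - 1*(-11237))) = sqrt((32 - 45)*(-74) + ((10/3 + (-63)**2 - 52*(-63) - 520/3/(-63)) - 1*(-11237))) = sqrt(-13*(-74) + ((10/3 + 3969 + 3276 - 520/3*(-1/63)) + 11237)) = sqrt(962 + ((10/3 + 3969 + 3276 + 520/189) + 11237)) = sqrt(962 + (1370455/189 + 11237)) = sqrt(962 + 3494248/189) = sqrt(3676066/189) = sqrt(77197386)/63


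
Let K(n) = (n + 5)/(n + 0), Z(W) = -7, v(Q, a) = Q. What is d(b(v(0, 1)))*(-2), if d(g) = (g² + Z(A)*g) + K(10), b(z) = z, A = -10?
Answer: -3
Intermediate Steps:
K(n) = (5 + n)/n
d(g) = 3/2 + g² - 7*g (d(g) = (g² - 7*g) + (5 + 10)/10 = (g² - 7*g) + (⅒)*15 = (g² - 7*g) + 3/2 = 3/2 + g² - 7*g)
d(b(v(0, 1)))*(-2) = (3/2 + 0² - 7*0)*(-2) = (3/2 + 0 + 0)*(-2) = (3/2)*(-2) = -3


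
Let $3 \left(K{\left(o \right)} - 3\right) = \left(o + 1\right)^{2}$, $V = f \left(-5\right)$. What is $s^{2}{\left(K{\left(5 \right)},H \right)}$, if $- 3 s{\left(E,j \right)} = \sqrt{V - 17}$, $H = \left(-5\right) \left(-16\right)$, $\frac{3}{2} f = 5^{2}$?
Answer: $- \frac{301}{27} \approx -11.148$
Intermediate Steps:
$f = \frac{50}{3}$ ($f = \frac{2 \cdot 5^{2}}{3} = \frac{2}{3} \cdot 25 = \frac{50}{3} \approx 16.667$)
$V = - \frac{250}{3}$ ($V = \frac{50}{3} \left(-5\right) = - \frac{250}{3} \approx -83.333$)
$K{\left(o \right)} = 3 + \frac{\left(1 + o\right)^{2}}{3}$ ($K{\left(o \right)} = 3 + \frac{\left(o + 1\right)^{2}}{3} = 3 + \frac{\left(1 + o\right)^{2}}{3}$)
$H = 80$
$s{\left(E,j \right)} = - \frac{i \sqrt{903}}{9}$ ($s{\left(E,j \right)} = - \frac{\sqrt{- \frac{250}{3} - 17}}{3} = - \frac{\sqrt{- \frac{301}{3}}}{3} = - \frac{\frac{1}{3} i \sqrt{903}}{3} = - \frac{i \sqrt{903}}{9}$)
$s^{2}{\left(K{\left(5 \right)},H \right)} = \left(- \frac{i \sqrt{903}}{9}\right)^{2} = - \frac{301}{27}$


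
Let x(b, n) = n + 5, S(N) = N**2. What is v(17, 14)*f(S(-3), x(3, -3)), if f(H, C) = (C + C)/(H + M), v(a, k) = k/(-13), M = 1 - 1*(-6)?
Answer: -7/26 ≈ -0.26923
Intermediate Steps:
M = 7 (M = 1 + 6 = 7)
v(a, k) = -k/13 (v(a, k) = k*(-1/13) = -k/13)
x(b, n) = 5 + n
f(H, C) = 2*C/(7 + H) (f(H, C) = (C + C)/(H + 7) = (2*C)/(7 + H) = 2*C/(7 + H))
v(17, 14)*f(S(-3), x(3, -3)) = (-1/13*14)*(2*(5 - 3)/(7 + (-3)**2)) = -28*2/(13*(7 + 9)) = -28*2/(13*16) = -14/13*1/4 = -7/26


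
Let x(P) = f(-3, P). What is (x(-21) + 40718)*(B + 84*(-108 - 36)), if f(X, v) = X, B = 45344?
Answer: 1353692320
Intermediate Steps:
x(P) = -3
(x(-21) + 40718)*(B + 84*(-108 - 36)) = (-3 + 40718)*(45344 + 84*(-108 - 36)) = 40715*(45344 + 84*(-144)) = 40715*(45344 - 12096) = 40715*33248 = 1353692320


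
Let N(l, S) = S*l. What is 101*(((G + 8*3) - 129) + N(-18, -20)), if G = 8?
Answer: 26563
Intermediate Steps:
101*(((G + 8*3) - 129) + N(-18, -20)) = 101*(((8 + 8*3) - 129) - 20*(-18)) = 101*(((8 + 24) - 129) + 360) = 101*((32 - 129) + 360) = 101*(-97 + 360) = 101*263 = 26563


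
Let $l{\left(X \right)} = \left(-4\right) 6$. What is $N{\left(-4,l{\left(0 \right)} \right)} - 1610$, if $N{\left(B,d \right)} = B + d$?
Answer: $-1638$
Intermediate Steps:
$l{\left(X \right)} = -24$
$N{\left(-4,l{\left(0 \right)} \right)} - 1610 = \left(-4 - 24\right) - 1610 = -28 - 1610 = -1638$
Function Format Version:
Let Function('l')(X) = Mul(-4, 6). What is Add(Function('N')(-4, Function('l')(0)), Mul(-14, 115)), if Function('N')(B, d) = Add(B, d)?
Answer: -1638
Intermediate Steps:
Function('l')(X) = -24
Add(Function('N')(-4, Function('l')(0)), Mul(-14, 115)) = Add(Add(-4, -24), Mul(-14, 115)) = Add(-28, -1610) = -1638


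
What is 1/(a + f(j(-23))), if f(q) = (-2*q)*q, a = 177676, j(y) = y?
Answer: 1/176618 ≈ 5.6619e-6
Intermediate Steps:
f(q) = -2*q**2
1/(a + f(j(-23))) = 1/(177676 - 2*(-23)**2) = 1/(177676 - 2*529) = 1/(177676 - 1058) = 1/176618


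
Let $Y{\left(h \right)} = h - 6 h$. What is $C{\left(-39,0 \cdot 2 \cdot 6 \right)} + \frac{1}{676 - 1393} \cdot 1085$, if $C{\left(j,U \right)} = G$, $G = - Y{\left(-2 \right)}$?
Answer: $- \frac{8255}{717} \approx -11.513$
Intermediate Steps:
$Y{\left(h \right)} = - 5 h$
$G = -10$ ($G = - \left(-5\right) \left(-2\right) = \left(-1\right) 10 = -10$)
$C{\left(j,U \right)} = -10$
$C{\left(-39,0 \cdot 2 \cdot 6 \right)} + \frac{1}{676 - 1393} \cdot 1085 = -10 + \frac{1}{676 - 1393} \cdot 1085 = -10 + \frac{1}{-717} \cdot 1085 = -10 - \frac{1085}{717} = - \frac{8255}{717}$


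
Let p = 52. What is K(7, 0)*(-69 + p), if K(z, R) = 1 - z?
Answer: 102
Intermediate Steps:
K(7, 0)*(-69 + p) = (1 - 1*7)*(-69 + 52) = (1 - 7)*(-17) = -6*(-17) = 102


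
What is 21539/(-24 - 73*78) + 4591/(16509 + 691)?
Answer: -172109731/49174800 ≈ -3.5000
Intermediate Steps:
21539/(-24 - 73*78) + 4591/(16509 + 691) = 21539/(-24 - 5694) + 4591/17200 = 21539/(-5718) + 4591*(1/17200) = 21539*(-1/5718) + 4591/17200 = -21539/5718 + 4591/17200 = -172109731/49174800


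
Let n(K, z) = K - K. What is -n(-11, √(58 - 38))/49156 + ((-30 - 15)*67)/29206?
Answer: -3015/29206 ≈ -0.10323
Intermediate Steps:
n(K, z) = 0
-n(-11, √(58 - 38))/49156 + ((-30 - 15)*67)/29206 = -1*0/49156 + ((-30 - 15)*67)/29206 = 0*(1/49156) - 45*67*(1/29206) = 0 - 3015*1/29206 = 0 - 3015/29206 = -3015/29206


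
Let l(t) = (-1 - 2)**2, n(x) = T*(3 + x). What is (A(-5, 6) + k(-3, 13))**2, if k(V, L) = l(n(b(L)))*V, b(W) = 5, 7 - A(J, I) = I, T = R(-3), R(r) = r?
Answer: 676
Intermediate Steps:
T = -3
A(J, I) = 7 - I
n(x) = -9 - 3*x (n(x) = -3*(3 + x) = -9 - 3*x)
l(t) = 9 (l(t) = (-3)**2 = 9)
k(V, L) = 9*V
(A(-5, 6) + k(-3, 13))**2 = ((7 - 1*6) + 9*(-3))**2 = ((7 - 6) - 27)**2 = (1 - 27)**2 = (-26)**2 = 676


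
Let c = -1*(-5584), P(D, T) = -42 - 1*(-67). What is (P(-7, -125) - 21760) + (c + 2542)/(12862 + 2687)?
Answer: -337949389/15549 ≈ -21734.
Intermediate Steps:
P(D, T) = 25 (P(D, T) = -42 + 67 = 25)
c = 5584
(P(-7, -125) - 21760) + (c + 2542)/(12862 + 2687) = (25 - 21760) + (5584 + 2542)/(12862 + 2687) = -21735 + 8126/15549 = -337949389/15549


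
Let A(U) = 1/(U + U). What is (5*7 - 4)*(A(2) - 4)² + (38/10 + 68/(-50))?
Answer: 175351/400 ≈ 438.38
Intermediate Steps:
A(U) = 1/(2*U)
(5*7 - 4)*(A(2) - 4)² + (38/10 + 68/(-50)) = (5*7 - 4)*((½)/2 - 4)² + (38/10 + 68/(-50)) = (35 - 4)*((½)*(½) - 4)² + (38*(⅒) + 68*(-1/50)) = 31*(¼ - 4)² + (19/5 - 34/25) = 31*(-15/4)² + 61/25 = 31*(225/16) + 61/25 = 6975/16 + 61/25 = 175351/400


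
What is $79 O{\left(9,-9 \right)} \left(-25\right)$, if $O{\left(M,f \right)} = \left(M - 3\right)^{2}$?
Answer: $-71100$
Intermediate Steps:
$O{\left(M,f \right)} = \left(-3 + M\right)^{2}$
$79 O{\left(9,-9 \right)} \left(-25\right) = 79 \left(-3 + 9\right)^{2} \left(-25\right) = 79 \cdot 6^{2} \left(-25\right) = 79 \cdot 36 \left(-25\right) = 2844 \left(-25\right) = -71100$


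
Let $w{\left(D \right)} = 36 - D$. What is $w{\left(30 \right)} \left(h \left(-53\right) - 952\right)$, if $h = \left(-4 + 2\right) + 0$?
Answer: $-5076$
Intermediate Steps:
$h = -2$ ($h = -2 + 0 = -2$)
$w{\left(30 \right)} \left(h \left(-53\right) - 952\right) = \left(36 - 30\right) \left(\left(-2\right) \left(-53\right) - 952\right) = \left(36 - 30\right) \left(106 - 952\right) = 6 \left(-846\right) = -5076$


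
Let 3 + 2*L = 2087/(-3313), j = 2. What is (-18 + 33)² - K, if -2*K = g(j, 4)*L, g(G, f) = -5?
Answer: 1520915/6626 ≈ 229.54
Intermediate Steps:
L = -6013/3313 (L = -3/2 + (2087/(-3313))/2 = -3/2 + (2087*(-1/3313))/2 = -3/2 + (½)*(-2087/3313) = -3/2 - 2087/6626 = -6013/3313 ≈ -1.8150)
K = -30065/6626 (K = -(-5)*(-6013)/(2*3313) = -½*30065/3313 = -30065/6626 ≈ -4.5374)
(-18 + 33)² - K = (-18 + 33)² - 1*(-30065/6626) = 15² + 30065/6626 = 225 + 30065/6626 = 1520915/6626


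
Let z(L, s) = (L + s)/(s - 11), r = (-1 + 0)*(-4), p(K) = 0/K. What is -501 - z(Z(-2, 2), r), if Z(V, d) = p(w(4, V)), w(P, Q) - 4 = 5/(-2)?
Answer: -3503/7 ≈ -500.43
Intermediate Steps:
w(P, Q) = 3/2 (w(P, Q) = 4 + 5/(-2) = 4 + 5*(-1/2) = 4 - 5/2 = 3/2)
p(K) = 0
Z(V, d) = 0
r = 4 (r = -1*(-4) = 4)
z(L, s) = (L + s)/(-11 + s)
-501 - z(Z(-2, 2), r) = -501 - (0 + 4)/(-11 + 4) = -501 - 4/(-7) = -501 - (-1)*4/7 = -501 - 1*(-4/7) = -501 + 4/7 = -3503/7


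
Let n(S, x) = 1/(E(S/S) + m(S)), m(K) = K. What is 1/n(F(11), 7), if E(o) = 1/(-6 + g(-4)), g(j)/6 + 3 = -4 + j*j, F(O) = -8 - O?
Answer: -911/48 ≈ -18.979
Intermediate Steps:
g(j) = -42 + 6*j² (g(j) = -18 + 6*(-4 + j*j) = -18 + 6*(-4 + j²) = -18 + (-24 + 6*j²) = -42 + 6*j²)
E(o) = 1/48 (E(o) = 1/(-6 + (-42 + 6*(-4)²)) = 1/(-6 + (-42 + 6*16)) = 1/(-6 + (-42 + 96)) = 1/(-6 + 54) = 1/48)
n(S, x) = 1/(1/48 + S)
1/n(F(11), 7) = 1/(48/(1 + 48*(-8 - 1*11))) = 1/(48/(1 + 48*(-8 - 11))) = 1/(48/(1 + 48*(-19))) = 1/(48/(1 - 912)) = 1/(48/(-911)) = 1/(48*(-1/911)) = 1/(-48/911) = -911/48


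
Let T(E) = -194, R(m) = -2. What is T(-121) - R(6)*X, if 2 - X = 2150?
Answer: -4490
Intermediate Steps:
X = -2148 (X = 2 - 1*2150 = 2 - 2150 = -2148)
T(-121) - R(6)*X = -194 - (-2)*(-2148) = -194 - 1*4296 = -194 - 4296 = -4490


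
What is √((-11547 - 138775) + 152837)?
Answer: √2515 ≈ 50.150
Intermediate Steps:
√((-11547 - 138775) + 152837) = √(-150322 + 152837) = √2515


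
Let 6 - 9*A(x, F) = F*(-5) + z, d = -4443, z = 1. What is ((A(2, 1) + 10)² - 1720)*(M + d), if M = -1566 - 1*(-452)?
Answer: 718631240/81 ≈ 8.8720e+6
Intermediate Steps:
M = -1114 (M = -1566 + 452 = -1114)
A(x, F) = 5/9 + 5*F/9 (A(x, F) = ⅔ - (F*(-5) + 1)/9 = ⅔ - (-5*F + 1)/9 = ⅔ - (1 - 5*F)/9 = ⅔ + (-⅑ + 5*F/9) = 5/9 + 5*F/9)
((A(2, 1) + 10)² - 1720)*(M + d) = (((5/9 + (5/9)*1) + 10)² - 1720)*(-1114 - 4443) = (((5/9 + 5/9) + 10)² - 1720)*(-5557) = ((10/9 + 10)² - 1720)*(-5557) = ((100/9)² - 1720)*(-5557) = (10000/81 - 1720)*(-5557) = -129320/81*(-5557) = 718631240/81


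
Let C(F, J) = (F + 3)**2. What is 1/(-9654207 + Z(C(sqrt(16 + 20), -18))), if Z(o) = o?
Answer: -1/9654126 ≈ -1.0358e-7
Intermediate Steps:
C(F, J) = (3 + F)**2
1/(-9654207 + Z(C(sqrt(16 + 20), -18))) = 1/(-9654207 + (3 + sqrt(16 + 20))**2) = 1/(-9654207 + (3 + sqrt(36))**2) = 1/(-9654207 + (3 + 6)**2) = 1/(-9654207 + 9**2) = 1/(-9654207 + 81) = 1/(-9654126) = -1/9654126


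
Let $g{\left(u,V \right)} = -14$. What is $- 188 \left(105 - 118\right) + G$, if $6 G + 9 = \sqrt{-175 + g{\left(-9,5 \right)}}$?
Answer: $\frac{4885}{2} + \frac{i \sqrt{21}}{2} \approx 2442.5 + 2.2913 i$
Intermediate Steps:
$G = - \frac{3}{2} + \frac{i \sqrt{21}}{2}$ ($G = - \frac{3}{2} + \frac{\sqrt{-175 - 14}}{6} = - \frac{3}{2} + \frac{\sqrt{-189}}{6} = - \frac{3}{2} + \frac{3 i \sqrt{21}}{6} = - \frac{3}{2} + \frac{i \sqrt{21}}{2} \approx -1.5 + 2.2913 i$)
$- 188 \left(105 - 118\right) + G = - 188 \left(105 - 118\right) - \left(\frac{3}{2} - \frac{i \sqrt{21}}{2}\right) = \left(-188\right) \left(-13\right) - \left(\frac{3}{2} - \frac{i \sqrt{21}}{2}\right) = 2444 - \left(\frac{3}{2} - \frac{i \sqrt{21}}{2}\right) = \frac{4885}{2} + \frac{i \sqrt{21}}{2}$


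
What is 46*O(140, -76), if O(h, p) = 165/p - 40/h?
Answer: -30061/266 ≈ -113.01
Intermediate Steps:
O(h, p) = -40/h + 165/p
46*O(140, -76) = 46*(-40/140 + 165/(-76)) = 46*(-40*1/140 + 165*(-1/76)) = 46*(-2/7 - 165/76) = 46*(-1307/532) = -30061/266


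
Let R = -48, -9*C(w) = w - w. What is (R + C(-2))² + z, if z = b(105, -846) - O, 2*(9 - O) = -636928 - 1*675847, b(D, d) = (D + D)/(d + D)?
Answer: -323121835/494 ≈ -6.5409e+5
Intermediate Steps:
C(w) = 0 (C(w) = -(w - w)/9 = -⅑*0 = 0)
b(D, d) = 2*D/(D + d) (b(D, d) = (2*D)/(D + d) = 2*D/(D + d))
O = 1312793/2 (O = 9 - (-636928 - 1*675847)/2 = 9 - (-636928 - 675847)/2 = 9 - ½*(-1312775) = 9 + 1312775/2 = 1312793/2 ≈ 6.5640e+5)
z = -324260011/494 (z = 2*105/(105 - 846) - 1*1312793/2 = 2*105/(-741) - 1312793/2 = 2*105*(-1/741) - 1312793/2 = -70/247 - 1312793/2 = -324260011/494 ≈ -6.5640e+5)
(R + C(-2))² + z = (-48 + 0)² - 324260011/494 = (-48)² - 324260011/494 = 2304 - 324260011/494 = -323121835/494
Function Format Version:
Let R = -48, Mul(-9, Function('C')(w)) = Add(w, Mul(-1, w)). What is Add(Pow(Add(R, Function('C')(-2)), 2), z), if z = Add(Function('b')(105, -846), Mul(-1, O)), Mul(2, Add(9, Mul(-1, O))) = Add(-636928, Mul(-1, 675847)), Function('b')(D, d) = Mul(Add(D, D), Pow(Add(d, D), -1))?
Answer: Rational(-323121835, 494) ≈ -6.5409e+5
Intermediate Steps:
Function('C')(w) = 0 (Function('C')(w) = Mul(Rational(-1, 9), Add(w, Mul(-1, w))) = Mul(Rational(-1, 9), 0) = 0)
Function('b')(D, d) = Mul(2, D, Pow(Add(D, d), -1)) (Function('b')(D, d) = Mul(Mul(2, D), Pow(Add(D, d), -1)) = Mul(2, D, Pow(Add(D, d), -1)))
O = Rational(1312793, 2) (O = Add(9, Mul(Rational(-1, 2), Add(-636928, Mul(-1, 675847)))) = Add(9, Mul(Rational(-1, 2), Add(-636928, -675847))) = Add(9, Mul(Rational(-1, 2), -1312775)) = Add(9, Rational(1312775, 2)) = Rational(1312793, 2) ≈ 6.5640e+5)
z = Rational(-324260011, 494) (z = Add(Mul(2, 105, Pow(Add(105, -846), -1)), Mul(-1, Rational(1312793, 2))) = Add(Mul(2, 105, Pow(-741, -1)), Rational(-1312793, 2)) = Add(Mul(2, 105, Rational(-1, 741)), Rational(-1312793, 2)) = Add(Rational(-70, 247), Rational(-1312793, 2)) = Rational(-324260011, 494) ≈ -6.5640e+5)
Add(Pow(Add(R, Function('C')(-2)), 2), z) = Add(Pow(Add(-48, 0), 2), Rational(-324260011, 494)) = Add(Pow(-48, 2), Rational(-324260011, 494)) = Add(2304, Rational(-324260011, 494)) = Rational(-323121835, 494)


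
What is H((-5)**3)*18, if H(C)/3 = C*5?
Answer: -33750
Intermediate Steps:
H(C) = 15*C (H(C) = 3*(C*5) = 3*(5*C) = 15*C)
H((-5)**3)*18 = (15*(-5)**3)*18 = (15*(-125))*18 = -1875*18 = -33750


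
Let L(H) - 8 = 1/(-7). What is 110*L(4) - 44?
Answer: 5742/7 ≈ 820.29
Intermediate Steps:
L(H) = 55/7 (L(H) = 8 + 1/(-7) = 8 - ⅐ = 55/7)
110*L(4) - 44 = 110*(55/7) - 44 = 6050/7 - 44 = 5742/7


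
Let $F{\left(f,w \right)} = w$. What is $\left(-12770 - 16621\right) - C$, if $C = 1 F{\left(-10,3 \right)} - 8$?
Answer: $-29386$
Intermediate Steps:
$C = -5$ ($C = 1 \cdot 3 - 8 = 3 - 8 = -5$)
$\left(-12770 - 16621\right) - C = \left(-12770 - 16621\right) - -5 = -29391 + 5 = -29386$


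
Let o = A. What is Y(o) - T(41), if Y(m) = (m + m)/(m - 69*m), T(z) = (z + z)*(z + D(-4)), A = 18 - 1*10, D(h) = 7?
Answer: -133825/34 ≈ -3936.0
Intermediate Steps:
A = 8 (A = 18 - 10 = 8)
T(z) = 2*z*(7 + z) (T(z) = (z + z)*(z + 7) = (2*z)*(7 + z) = 2*z*(7 + z))
o = 8
Y(m) = -1/34 (Y(m) = (2*m)/((-68*m)) = (2*m)*(-1/(68*m)) = -1/34)
Y(o) - T(41) = -1/34 - 2*41*(7 + 41) = -1/34 - 2*41*48 = -1/34 - 1*3936 = -1/34 - 3936 = -133825/34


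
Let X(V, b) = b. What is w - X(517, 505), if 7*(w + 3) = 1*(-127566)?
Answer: -131122/7 ≈ -18732.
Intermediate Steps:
w = -127587/7 (w = -3 + (1*(-127566))/7 = -3 + (⅐)*(-127566) = -3 - 127566/7 = -127587/7 ≈ -18227.)
w - X(517, 505) = -127587/7 - 1*505 = -127587/7 - 505 = -131122/7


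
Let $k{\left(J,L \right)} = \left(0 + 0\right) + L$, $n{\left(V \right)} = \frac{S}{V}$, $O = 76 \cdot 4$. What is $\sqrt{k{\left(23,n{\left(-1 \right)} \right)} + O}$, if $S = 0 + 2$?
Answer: $\sqrt{302} \approx 17.378$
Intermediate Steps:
$O = 304$
$S = 2$
$n{\left(V \right)} = \frac{2}{V}$
$k{\left(J,L \right)} = L$ ($k{\left(J,L \right)} = 0 + L = L$)
$\sqrt{k{\left(23,n{\left(-1 \right)} \right)} + O} = \sqrt{\frac{2}{-1} + 304} = \sqrt{2 \left(-1\right) + 304} = \sqrt{-2 + 304} = \sqrt{302}$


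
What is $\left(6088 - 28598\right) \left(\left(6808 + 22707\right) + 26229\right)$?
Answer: $-1254797440$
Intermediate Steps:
$\left(6088 - 28598\right) \left(\left(6808 + 22707\right) + 26229\right) = - 22510 \left(29515 + 26229\right) = \left(-22510\right) 55744 = -1254797440$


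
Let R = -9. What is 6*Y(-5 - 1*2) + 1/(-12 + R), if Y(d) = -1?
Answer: -127/21 ≈ -6.0476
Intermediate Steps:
6*Y(-5 - 1*2) + 1/(-12 + R) = 6*(-1) + 1/(-12 - 9) = -6 + 1/(-21) = -6 - 1/21 = -127/21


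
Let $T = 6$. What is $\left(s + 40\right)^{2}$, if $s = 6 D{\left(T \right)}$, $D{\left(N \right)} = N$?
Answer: $5776$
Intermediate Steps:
$s = 36$ ($s = 6 \cdot 6 = 36$)
$\left(s + 40\right)^{2} = \left(36 + 40\right)^{2} = 76^{2} = 5776$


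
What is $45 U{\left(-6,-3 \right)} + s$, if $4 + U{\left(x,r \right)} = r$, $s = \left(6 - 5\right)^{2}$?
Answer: $-314$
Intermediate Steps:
$s = 1$ ($s = 1^{2} = 1$)
$U{\left(x,r \right)} = -4 + r$
$45 U{\left(-6,-3 \right)} + s = 45 \left(-4 - 3\right) + 1 = 45 \left(-7\right) + 1 = -315 + 1 = -314$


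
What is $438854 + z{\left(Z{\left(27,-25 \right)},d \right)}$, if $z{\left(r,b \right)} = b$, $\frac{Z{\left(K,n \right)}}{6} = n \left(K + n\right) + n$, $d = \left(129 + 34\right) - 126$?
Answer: $438891$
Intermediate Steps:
$d = 37$ ($d = 163 - 126 = 37$)
$Z{\left(K,n \right)} = 6 n + 6 n \left(K + n\right)$ ($Z{\left(K,n \right)} = 6 \left(n \left(K + n\right) + n\right) = 6 \left(n + n \left(K + n\right)\right) = 6 n + 6 n \left(K + n\right)$)
$438854 + z{\left(Z{\left(27,-25 \right)},d \right)} = 438854 + 37 = 438891$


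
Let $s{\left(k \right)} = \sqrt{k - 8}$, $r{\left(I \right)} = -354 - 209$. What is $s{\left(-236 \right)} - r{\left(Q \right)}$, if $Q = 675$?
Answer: $563 + 2 i \sqrt{61} \approx 563.0 + 15.62 i$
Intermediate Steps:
$r{\left(I \right)} = -563$ ($r{\left(I \right)} = -354 - 209 = -563$)
$s{\left(k \right)} = \sqrt{-8 + k}$
$s{\left(-236 \right)} - r{\left(Q \right)} = \sqrt{-8 - 236} - -563 = \sqrt{-244} + 563 = 2 i \sqrt{61} + 563 = 563 + 2 i \sqrt{61}$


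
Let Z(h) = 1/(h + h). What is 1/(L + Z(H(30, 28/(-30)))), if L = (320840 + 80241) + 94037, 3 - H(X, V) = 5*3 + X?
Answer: 84/41589911 ≈ 2.0197e-6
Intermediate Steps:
H(X, V) = -12 - X (H(X, V) = 3 - (5*3 + X) = 3 - (15 + X) = 3 + (-15 - X) = -12 - X)
Z(h) = 1/(2*h)
L = 495118 (L = 401081 + 94037 = 495118)
1/(L + Z(H(30, 28/(-30)))) = 1/(495118 + 1/(2*(-12 - 1*30))) = 1/(495118 + 1/(2*(-12 - 30))) = 1/(495118 + (½)/(-42)) = 1/(495118 + (½)*(-1/42)) = 1/(495118 - 1/84) = 1/(41589911/84) = 84/41589911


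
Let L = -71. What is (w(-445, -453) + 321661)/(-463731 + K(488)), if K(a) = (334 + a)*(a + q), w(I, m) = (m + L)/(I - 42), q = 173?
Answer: 52216477/12923519 ≈ 4.0404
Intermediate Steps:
w(I, m) = (-71 + m)/(-42 + I) (w(I, m) = (m - 71)/(I - 42) = (-71 + m)/(-42 + I))
K(a) = (173 + a)*(334 + a) (K(a) = (334 + a)*(a + 173) = (334 + a)*(173 + a) = (173 + a)*(334 + a))
(w(-445, -453) + 321661)/(-463731 + K(488)) = ((-71 - 453)/(-42 - 445) + 321661)/(-463731 + (57782 + 488² + 507*488)) = (-524/(-487) + 321661)/(-463731 + (57782 + 238144 + 247416)) = (-1/487*(-524) + 321661)/(-463731 + 543342) = (524/487 + 321661)/79611 = (156649431/487)*(1/79611) = 52216477/12923519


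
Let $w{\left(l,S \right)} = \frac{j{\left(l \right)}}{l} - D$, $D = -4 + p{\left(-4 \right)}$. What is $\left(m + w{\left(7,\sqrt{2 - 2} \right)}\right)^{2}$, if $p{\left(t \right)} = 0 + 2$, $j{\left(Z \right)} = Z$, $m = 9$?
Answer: $144$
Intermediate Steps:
$p{\left(t \right)} = 2$
$D = -2$ ($D = -4 + 2 = -2$)
$w{\left(l,S \right)} = 3$ ($w{\left(l,S \right)} = \frac{l}{l} - -2 = 1 + 2 = 3$)
$\left(m + w{\left(7,\sqrt{2 - 2} \right)}\right)^{2} = \left(9 + 3\right)^{2} = 12^{2} = 144$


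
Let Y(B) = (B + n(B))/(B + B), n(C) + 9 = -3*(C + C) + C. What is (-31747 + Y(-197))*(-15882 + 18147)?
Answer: -28333104705/394 ≈ -7.1911e+7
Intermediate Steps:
n(C) = -9 - 5*C (n(C) = -9 + (-3*(C + C) + C) = -9 + (-6*C + C) = -9 - 5*C)
Y(B) = (-9 - 4*B)/(2*B) (Y(B) = (B + (-9 - 5*B))/(B + B) = (-9 - 4*B)/((2*B)) = (-9 - 4*B)*(1/(2*B)) = (-9 - 4*B)/(2*B))
(-31747 + Y(-197))*(-15882 + 18147) = (-31747 + (-2 - 9/2/(-197)))*(-15882 + 18147) = (-31747 + (-2 - 9/2*(-1/197)))*2265 = (-31747 + (-2 + 9/394))*2265 = (-31747 - 779/394)*2265 = -12509097/394*2265 = -28333104705/394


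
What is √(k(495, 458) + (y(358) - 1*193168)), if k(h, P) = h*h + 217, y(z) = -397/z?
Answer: √6673870010/358 ≈ 228.19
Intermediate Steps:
k(h, P) = 217 + h² (k(h, P) = h² + 217 = 217 + h²)
√(k(495, 458) + (y(358) - 1*193168)) = √((217 + 495²) + (-397/358 - 1*193168)) = √((217 + 245025) + (-397*1/358 - 193168)) = √(245242 + (-397/358 - 193168)) = √(245242 - 69154541/358) = √(18642095/358) = √6673870010/358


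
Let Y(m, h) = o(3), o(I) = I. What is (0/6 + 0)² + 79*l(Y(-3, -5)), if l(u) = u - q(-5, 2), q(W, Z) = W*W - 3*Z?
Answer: -1264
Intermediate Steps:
Y(m, h) = 3
q(W, Z) = W² - 3*Z
l(u) = -19 + u (l(u) = u - ((-5)² - 3*2) = u - (25 - 6) = u - 1*19 = u - 19 = -19 + u)
(0/6 + 0)² + 79*l(Y(-3, -5)) = (0/6 + 0)² + 79*(-19 + 3) = (0*(⅙) + 0)² + 79*(-16) = (0 + 0)² - 1264 = 0² - 1264 = 0 - 1264 = -1264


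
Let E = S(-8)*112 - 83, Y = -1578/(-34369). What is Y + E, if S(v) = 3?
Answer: 8696935/34369 ≈ 253.05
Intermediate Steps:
Y = 1578/34369 (Y = -1578*(-1/34369) = 1578/34369 ≈ 0.045913)
E = 253 (E = 3*112 - 83 = 336 - 83 = 253)
Y + E = 1578/34369 + 253 = 8696935/34369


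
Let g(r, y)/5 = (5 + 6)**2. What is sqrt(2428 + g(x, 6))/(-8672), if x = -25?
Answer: -3*sqrt(337)/8672 ≈ -0.0063506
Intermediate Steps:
g(r, y) = 605 (g(r, y) = 5*(5 + 6)**2 = 5*11**2 = 5*121 = 605)
sqrt(2428 + g(x, 6))/(-8672) = sqrt(2428 + 605)/(-8672) = sqrt(3033)*(-1/8672) = (3*sqrt(337))*(-1/8672) = -3*sqrt(337)/8672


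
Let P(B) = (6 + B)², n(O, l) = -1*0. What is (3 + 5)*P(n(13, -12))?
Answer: 288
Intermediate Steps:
n(O, l) = 0
(3 + 5)*P(n(13, -12)) = (3 + 5)*(6 + 0)² = 8*6² = 8*36 = 288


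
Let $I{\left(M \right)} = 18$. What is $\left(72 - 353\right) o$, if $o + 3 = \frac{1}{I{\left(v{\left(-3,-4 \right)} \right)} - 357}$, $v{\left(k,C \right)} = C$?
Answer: $\frac{286058}{339} \approx 843.83$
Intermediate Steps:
$o = - \frac{1018}{339}$ ($o = -3 + \frac{1}{18 - 357} = -3 + \frac{1}{-339} = -3 - \frac{1}{339} = - \frac{1018}{339} \approx -3.0029$)
$\left(72 - 353\right) o = \left(72 - 353\right) \left(- \frac{1018}{339}\right) = \left(-281\right) \left(- \frac{1018}{339}\right) = \frac{286058}{339}$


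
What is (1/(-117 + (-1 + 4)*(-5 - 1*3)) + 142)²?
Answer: 400840441/19881 ≈ 20162.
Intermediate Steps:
(1/(-117 + (-1 + 4)*(-5 - 1*3)) + 142)² = (1/(-117 + 3*(-5 - 3)) + 142)² = (1/(-117 + 3*(-8)) + 142)² = (1/(-117 - 24) + 142)² = (1/(-141) + 142)² = (-1/141 + 142)² = (20021/141)² = 400840441/19881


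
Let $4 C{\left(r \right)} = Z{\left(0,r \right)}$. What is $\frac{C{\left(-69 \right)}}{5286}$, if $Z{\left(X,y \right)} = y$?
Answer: $- \frac{23}{7048} \approx -0.0032633$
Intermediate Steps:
$C{\left(r \right)} = \frac{r}{4}$
$\frac{C{\left(-69 \right)}}{5286} = \frac{\frac{1}{4} \left(-69\right)}{5286} = \left(- \frac{69}{4}\right) \frac{1}{5286} = - \frac{23}{7048}$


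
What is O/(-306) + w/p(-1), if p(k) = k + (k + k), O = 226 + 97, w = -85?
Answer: 491/18 ≈ 27.278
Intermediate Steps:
O = 323
p(k) = 3*k (p(k) = k + 2*k = 3*k)
O/(-306) + w/p(-1) = 323/(-306) - 85/(3*(-1)) = 323*(-1/306) - 85/(-3) = -19/18 - 85*(-⅓) = -19/18 + 85/3 = 491/18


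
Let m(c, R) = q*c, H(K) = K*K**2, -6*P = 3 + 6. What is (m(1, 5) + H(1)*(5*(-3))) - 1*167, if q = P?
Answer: -367/2 ≈ -183.50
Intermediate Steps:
P = -3/2 (P = -(3 + 6)/6 = -1/6*9 = -3/2 ≈ -1.5000)
q = -3/2 ≈ -1.5000
H(K) = K**3
m(c, R) = -3*c/2
(m(1, 5) + H(1)*(5*(-3))) - 1*167 = (-3/2*1 + 1**3*(5*(-3))) - 1*167 = (-3/2 + 1*(-15)) - 167 = (-3/2 - 15) - 167 = -33/2 - 167 = -367/2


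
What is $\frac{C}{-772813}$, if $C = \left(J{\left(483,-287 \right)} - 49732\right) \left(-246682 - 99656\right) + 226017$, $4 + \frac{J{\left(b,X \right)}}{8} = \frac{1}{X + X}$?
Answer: $- \frac{4946558386815}{221797331} \approx -22302.0$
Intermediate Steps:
$J{\left(b,X \right)} = -32 + \frac{4}{X}$ ($J{\left(b,X \right)} = -32 + \frac{8}{X + X} = -32 + \frac{8}{2 X} = -32 + 8 \frac{1}{2 X} = -32 + \frac{4}{X}$)
$C = \frac{4946558386815}{287}$ ($C = \left(\left(-32 + \frac{4}{-287}\right) - 49732\right) \left(-246682 - 99656\right) + 226017 = \left(\left(-32 + 4 \left(- \frac{1}{287}\right)\right) - 49732\right) \left(-346338\right) + 226017 = \left(\left(-32 - \frac{4}{287}\right) - 49732\right) \left(-346338\right) + 226017 = \left(- \frac{9188}{287} - 49732\right) \left(-346338\right) + 226017 = \left(- \frac{14282272}{287}\right) \left(-346338\right) + 226017 = \frac{4946493519936}{287} + 226017 = \frac{4946558386815}{287} \approx 1.7235 \cdot 10^{10}$)
$\frac{C}{-772813} = \frac{4946558386815}{287 \left(-772813\right)} = \frac{4946558386815}{287} \left(- \frac{1}{772813}\right) = - \frac{4946558386815}{221797331}$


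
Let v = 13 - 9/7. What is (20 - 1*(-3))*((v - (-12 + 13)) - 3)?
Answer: 1242/7 ≈ 177.43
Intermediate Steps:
v = 82/7 (v = 13 - 9/7 = 82/7 ≈ 11.714)
(20 - 1*(-3))*((v - (-12 + 13)) - 3) = (20 - 1*(-3))*((82/7 - (-12 + 13)) - 3) = (20 + 3)*((82/7 - 1*1) - 3) = 23*((82/7 - 1) - 3) = 23*(75/7 - 3) = 23*(54/7) = 1242/7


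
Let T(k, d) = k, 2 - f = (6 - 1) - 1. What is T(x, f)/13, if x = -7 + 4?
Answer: -3/13 ≈ -0.23077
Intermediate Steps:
f = -2 (f = 2 - ((6 - 1) - 1) = 2 - (5 - 1) = 2 - 1*4 = 2 - 4 = -2)
x = -3
T(x, f)/13 = -3/13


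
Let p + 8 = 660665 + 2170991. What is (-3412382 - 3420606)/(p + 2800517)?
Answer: -6832988/5632165 ≈ -1.2132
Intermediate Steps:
p = 2831648 (p = -8 + (660665 + 2170991) = -8 + 2831656 = 2831648)
(-3412382 - 3420606)/(p + 2800517) = (-3412382 - 3420606)/(2831648 + 2800517) = -6832988/5632165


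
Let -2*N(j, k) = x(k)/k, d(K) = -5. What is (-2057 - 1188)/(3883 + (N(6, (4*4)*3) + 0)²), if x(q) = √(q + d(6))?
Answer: -29905920/35785771 ≈ -0.83569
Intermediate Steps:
x(q) = √(-5 + q) (x(q) = √(q - 5) = √(-5 + q))
N(j, k) = -√(-5 + k)/(2*k)
(-2057 - 1188)/(3883 + (N(6, (4*4)*3) + 0)²) = (-2057 - 1188)/(3883 + (-√(-5 + (4*4)*3)/(2*((4*4)*3)) + 0)²) = -3245/(3883 + (-√(-5 + 16*3)/(2*(16*3)) + 0)²) = -3245/(3883 + (-½*√(-5 + 48)/48 + 0)²) = -3245/(3883 + (-½*1/48*√43 + 0)²) = -3245/(3883 + (-√43/96 + 0)²) = -3245/(3883 + (-√43/96)²) = -3245/(3883 + 43/9216) = -3245/35785771/9216 = -3245*9216/35785771 = -29905920/35785771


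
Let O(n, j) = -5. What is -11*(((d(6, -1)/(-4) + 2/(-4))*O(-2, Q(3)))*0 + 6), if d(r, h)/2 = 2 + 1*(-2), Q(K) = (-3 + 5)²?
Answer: -66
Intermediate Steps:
Q(K) = 4 (Q(K) = 2² = 4)
d(r, h) = 0 (d(r, h) = 2*(2 + 1*(-2)) = 2*(2 - 2) = 2*0 = 0)
-11*(((d(6, -1)/(-4) + 2/(-4))*O(-2, Q(3)))*0 + 6) = -11*(((0/(-4) + 2/(-4))*(-5))*0 + 6) = -11*(((0*(-¼) + 2*(-¼))*(-5))*0 + 6) = -11*(((0 - ½)*(-5))*0 + 6) = -11*(-½*(-5)*0 + 6) = -11*((5/2)*0 + 6) = -11*(0 + 6) = -11*6 = -66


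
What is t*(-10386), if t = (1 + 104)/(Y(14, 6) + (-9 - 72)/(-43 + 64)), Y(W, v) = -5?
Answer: 3816855/31 ≈ 1.2312e+5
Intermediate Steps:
t = -735/62 (t = (1 + 104)/(-5 + (-9 - 72)/(-43 + 64)) = 105/(-5 - 81/21) = 105/(-5 - 81*1/21) = 105/(-5 - 27/7) = 105/(-62/7) = 105*(-7/62) = -735/62 ≈ -11.855)
t*(-10386) = -735/62*(-10386) = 3816855/31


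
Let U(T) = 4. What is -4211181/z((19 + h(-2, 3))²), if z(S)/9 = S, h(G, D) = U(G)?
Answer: -467909/529 ≈ -884.52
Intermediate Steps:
h(G, D) = 4
z(S) = 9*S
-4211181/z((19 + h(-2, 3))²) = -4211181*1/(9*(19 + 4)²) = -4211181/(9*23²) = -4211181/(9*529) = -4211181/4761 = -4211181*1/4761 = -467909/529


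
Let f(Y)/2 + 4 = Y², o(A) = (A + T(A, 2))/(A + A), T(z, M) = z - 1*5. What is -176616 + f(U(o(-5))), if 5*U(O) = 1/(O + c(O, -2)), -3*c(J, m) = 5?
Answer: -4415528/25 ≈ -1.7662e+5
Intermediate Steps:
c(J, m) = -5/3 (c(J, m) = -⅓*5 = -5/3)
T(z, M) = -5 + z (T(z, M) = z - 5 = -5 + z)
o(A) = (-5 + 2*A)/(2*A) (o(A) = (A + (-5 + A))/(A + A) = (-5 + 2*A)/((2*A)) = (-5 + 2*A)*(1/(2*A)) = (-5 + 2*A)/(2*A))
U(O) = 1/(5*(-5/3 + O)) (U(O) = 1/(5*(O - 5/3)) = 1/(5*(-5/3 + O)))
f(Y) = -8 + 2*Y²
-176616 + f(U(o(-5))) = -176616 + (-8 + 2*(3/(5*(-5 + 3*((-5/2 - 5)/(-5)))))²) = -176616 + (-8 + 2*(3/(5*(-5 + 3*(-⅕*(-15/2)))))²) = -176616 + (-8 + 2*(3/(5*(-5 + 3*(3/2))))²) = -176616 + (-8 + 2*(3/(5*(-5 + 9/2)))²) = -176616 + (-8 + 2*(3/(5*(-½)))²) = -176616 + (-8 + 2*((⅗)*(-2))²) = -176616 + (-8 + 2*(-6/5)²) = -176616 + (-8 + 2*(36/25)) = -176616 + (-8 + 72/25) = -176616 - 128/25 = -4415528/25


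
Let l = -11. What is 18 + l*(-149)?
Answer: 1657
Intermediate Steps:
18 + l*(-149) = 18 - 11*(-149) = 18 + 1639 = 1657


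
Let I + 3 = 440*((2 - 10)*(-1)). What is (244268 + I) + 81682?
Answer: 329467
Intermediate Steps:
I = 3517 (I = -3 + 440*((2 - 10)*(-1)) = -3 + 440*(-8*(-1)) = -3 + 440*8 = -3 + 3520 = 3517)
(244268 + I) + 81682 = (244268 + 3517) + 81682 = 247785 + 81682 = 329467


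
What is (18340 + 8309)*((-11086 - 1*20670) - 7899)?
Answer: -1056766095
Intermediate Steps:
(18340 + 8309)*((-11086 - 1*20670) - 7899) = 26649*((-11086 - 20670) - 7899) = 26649*(-31756 - 7899) = 26649*(-39655) = -1056766095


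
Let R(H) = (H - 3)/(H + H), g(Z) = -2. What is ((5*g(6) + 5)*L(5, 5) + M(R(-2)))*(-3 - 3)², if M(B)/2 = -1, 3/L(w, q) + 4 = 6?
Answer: -342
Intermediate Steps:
L(w, q) = 3/2 (L(w, q) = 3/(-4 + 6) = 3/2)
R(H) = (-3 + H)/(2*H) (R(H) = (-3 + H)/((2*H)) = (-3 + H)*(1/(2*H)) = (-3 + H)/(2*H))
M(B) = -2 (M(B) = 2*(-1) = -2)
((5*g(6) + 5)*L(5, 5) + M(R(-2)))*(-3 - 3)² = ((5*(-2) + 5)*(3/2) - 2)*(-3 - 3)² = ((-10 + 5)*(3/2) - 2)*(-6)² = (-5*3/2 - 2)*36 = (-15/2 - 2)*36 = -19/2*36 = -342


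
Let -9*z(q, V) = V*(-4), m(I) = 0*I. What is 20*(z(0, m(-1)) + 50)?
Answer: 1000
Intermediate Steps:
m(I) = 0
z(q, V) = 4*V/9 (z(q, V) = -V*(-4)/9 = -(-4)*V/9 = 4*V/9)
20*(z(0, m(-1)) + 50) = 20*((4/9)*0 + 50) = 20*(0 + 50) = 20*50 = 1000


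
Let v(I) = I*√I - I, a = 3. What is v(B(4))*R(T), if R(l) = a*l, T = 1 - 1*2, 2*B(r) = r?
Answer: 6 - 6*√2 ≈ -2.4853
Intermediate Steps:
B(r) = r/2
T = -1 (T = 1 - 2 = -1)
R(l) = 3*l
v(I) = I^(3/2) - I
v(B(4))*R(T) = (((½)*4)^(3/2) - 4/2)*(3*(-1)) = (2^(3/2) - 1*2)*(-3) = (2*√2 - 2)*(-3) = (-2 + 2*√2)*(-3) = 6 - 6*√2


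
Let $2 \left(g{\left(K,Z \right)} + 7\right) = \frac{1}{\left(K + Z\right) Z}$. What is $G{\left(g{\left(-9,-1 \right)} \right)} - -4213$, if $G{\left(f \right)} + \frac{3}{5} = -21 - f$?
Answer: $\frac{83967}{20} \approx 4198.4$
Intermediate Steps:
$g{\left(K,Z \right)} = -7 + \frac{1}{2 Z \left(K + Z\right)}$ ($g{\left(K,Z \right)} = -7 + \frac{1}{2 \left(K + Z\right) Z} = -7 + \frac{1}{2 Z \left(K + Z\right)}$)
$G{\left(f \right)} = - \frac{108}{5} - f$ ($G{\left(f \right)} = - \frac{3}{5} - \left(21 + f\right) = - \frac{108}{5} - f$)
$G{\left(g{\left(-9,-1 \right)} \right)} - -4213 = \left(- \frac{108}{5} - \frac{1 - 14 \left(-1\right)^{2} - \left(-126\right) \left(-1\right)}{2 \left(-1\right) \left(-9 - 1\right)}\right) - -4213 = \left(- \frac{108}{5} - \frac{1}{2} \left(-1\right) \frac{1}{-10} \left(1 - 14 - 126\right)\right) + 4213 = \left(- \frac{108}{5} - \frac{1}{2} \left(-1\right) \left(- \frac{1}{10}\right) \left(1 - 14 - 126\right)\right) + 4213 = \left(- \frac{108}{5} - \frac{1}{2} \left(-1\right) \left(- \frac{1}{10}\right) \left(-139\right)\right) + 4213 = \left(- \frac{108}{5} - - \frac{139}{20}\right) + 4213 = \left(- \frac{108}{5} + \frac{139}{20}\right) + 4213 = - \frac{293}{20} + 4213 = \frac{83967}{20}$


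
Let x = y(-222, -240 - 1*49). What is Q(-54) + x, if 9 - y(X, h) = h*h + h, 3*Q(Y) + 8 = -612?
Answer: -250289/3 ≈ -83430.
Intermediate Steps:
Q(Y) = -620/3 (Q(Y) = -8/3 + (⅓)*(-612) = -8/3 - 204 = -620/3)
y(X, h) = 9 - h - h² (y(X, h) = 9 - (h*h + h) = 9 - (h² + h) = 9 - (h + h²) = 9 + (-h - h²) = 9 - h - h²)
x = -83223 (x = 9 - (-240 - 1*49) - (-240 - 1*49)² = 9 - (-240 - 49) - (-240 - 49)² = 9 - 1*(-289) - 1*(-289)² = 9 + 289 - 1*83521 = 9 + 289 - 83521 = -83223)
Q(-54) + x = -620/3 - 83223 = -250289/3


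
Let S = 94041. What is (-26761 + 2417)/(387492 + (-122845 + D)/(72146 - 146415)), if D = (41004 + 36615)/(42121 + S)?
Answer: -246181513630832/3918574362293647 ≈ -0.062824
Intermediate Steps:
D = 77619/136162 (D = (41004 + 36615)/(42121 + 94041) = 77619/136162 ≈ 0.57005)
(-26761 + 2417)/(387492 + (-122845 + D)/(72146 - 146415)) = (-26761 + 2417)/(387492 + (-122845 + 77619/136162)/(72146 - 146415)) = -24344/(387492 - 16726743271/136162/(-74269)) = -24344/(387492 - 16726743271/136162*(-1/74269)) = -24344/(387492 + 16726743271/10112615578) = -24344/3918574362293647/10112615578 = -24344*10112615578/3918574362293647 = -246181513630832/3918574362293647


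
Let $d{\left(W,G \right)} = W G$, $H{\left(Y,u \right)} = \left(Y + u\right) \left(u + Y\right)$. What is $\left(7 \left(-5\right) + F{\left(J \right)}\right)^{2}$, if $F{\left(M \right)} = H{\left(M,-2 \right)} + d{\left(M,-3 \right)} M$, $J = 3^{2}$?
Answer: $52441$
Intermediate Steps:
$H{\left(Y,u \right)} = \left(Y + u\right)^{2}$ ($H{\left(Y,u \right)} = \left(Y + u\right) \left(Y + u\right) = \left(Y + u\right)^{2}$)
$J = 9$
$d{\left(W,G \right)} = G W$
$F{\left(M \right)} = \left(-2 + M\right)^{2} - 3 M^{2}$ ($F{\left(M \right)} = \left(M - 2\right)^{2} + - 3 M M = \left(-2 + M\right)^{2} - 3 M^{2}$)
$\left(7 \left(-5\right) + F{\left(J \right)}\right)^{2} = \left(7 \left(-5\right) + \left(\left(-2 + 9\right)^{2} - 3 \cdot 9^{2}\right)\right)^{2} = \left(-35 + \left(7^{2} - 243\right)\right)^{2} = \left(-35 + \left(49 - 243\right)\right)^{2} = \left(-35 - 194\right)^{2} = \left(-229\right)^{2} = 52441$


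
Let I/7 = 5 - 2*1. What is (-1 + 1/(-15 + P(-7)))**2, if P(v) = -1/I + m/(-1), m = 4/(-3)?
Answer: 10609/9216 ≈ 1.1511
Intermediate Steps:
m = -4/3 (m = 4*(-1/3) = -4/3 ≈ -1.3333)
I = 21 (I = 7*(5 - 2*1) = 7*(5 - 2) = 7*3 = 21)
P(v) = 9/7 (P(v) = -1/21 - 4/3/(-1) = -1*1/21 - 4/3*(-1) = -1/21 + 4/3 = 9/7)
(-1 + 1/(-15 + P(-7)))**2 = (-1 + 1/(-15 + 9/7))**2 = (-1 + 1/(-96/7))**2 = (-1 - 7/96)**2 = (-103/96)**2 = 10609/9216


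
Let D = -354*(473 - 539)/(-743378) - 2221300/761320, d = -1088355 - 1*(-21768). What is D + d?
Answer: -15090875584419035/14148713474 ≈ -1.0666e+6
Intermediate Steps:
d = -1066587 (d = -1088355 + 21768 = -1066587)
D = -41726325797/14148713474 (D = -354*(-66)*(-1/743378) - 2221300*1/761320 = 23364*(-1/743378) - 111065/38066 = -11682/371689 - 111065/38066 = -41726325797/14148713474 ≈ -2.9491)
D + d = -41726325797/14148713474 - 1066587 = -15090875584419035/14148713474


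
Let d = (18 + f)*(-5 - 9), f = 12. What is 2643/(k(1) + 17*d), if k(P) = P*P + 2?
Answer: -881/2379 ≈ -0.37032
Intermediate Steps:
k(P) = 2 + P² (k(P) = P² + 2 = 2 + P²)
d = -420 (d = (18 + 12)*(-5 - 9) = 30*(-14) = -420)
2643/(k(1) + 17*d) = 2643/((2 + 1²) + 17*(-420)) = 2643/((2 + 1) - 7140) = 2643/(3 - 7140) = 2643/(-7137) = 2643*(-1/7137) = -881/2379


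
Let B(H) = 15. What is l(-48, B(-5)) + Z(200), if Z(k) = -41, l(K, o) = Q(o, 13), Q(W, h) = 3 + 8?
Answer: -30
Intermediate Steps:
Q(W, h) = 11
l(K, o) = 11
l(-48, B(-5)) + Z(200) = 11 - 41 = -30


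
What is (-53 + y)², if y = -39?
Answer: 8464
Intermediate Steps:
(-53 + y)² = (-53 - 39)² = (-92)² = 8464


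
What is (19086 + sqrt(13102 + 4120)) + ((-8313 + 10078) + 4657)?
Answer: 25508 + sqrt(17222) ≈ 25639.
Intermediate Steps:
(19086 + sqrt(13102 + 4120)) + ((-8313 + 10078) + 4657) = (19086 + sqrt(17222)) + (1765 + 4657) = (19086 + sqrt(17222)) + 6422 = 25508 + sqrt(17222)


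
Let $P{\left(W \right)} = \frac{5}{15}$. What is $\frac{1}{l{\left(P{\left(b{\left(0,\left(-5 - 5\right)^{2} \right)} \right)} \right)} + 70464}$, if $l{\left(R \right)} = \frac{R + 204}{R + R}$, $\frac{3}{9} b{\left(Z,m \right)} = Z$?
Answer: $\frac{2}{141541} \approx 1.413 \cdot 10^{-5}$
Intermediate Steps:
$b{\left(Z,m \right)} = 3 Z$
$P{\left(W \right)} = \frac{1}{3}$ ($P{\left(W \right)} = 5 \cdot \frac{1}{15} = \frac{1}{3}$)
$l{\left(R \right)} = \frac{204 + R}{2 R}$
$\frac{1}{l{\left(P{\left(b{\left(0,\left(-5 - 5\right)^{2} \right)} \right)} \right)} + 70464} = \frac{1}{\frac{\frac{1}{\frac{1}{3}} \left(204 + \frac{1}{3}\right)}{2} + 70464} = \frac{1}{\frac{1}{2} \cdot 3 \cdot \frac{613}{3} + 70464} = \frac{1}{\frac{613}{2} + 70464} = \frac{1}{\frac{141541}{2}} = \frac{2}{141541}$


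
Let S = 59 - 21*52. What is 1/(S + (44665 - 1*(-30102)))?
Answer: 1/73734 ≈ 1.3562e-5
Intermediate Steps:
S = -1033 (S = 59 - 1092 = -1033)
1/(S + (44665 - 1*(-30102))) = 1/(-1033 + (44665 - 1*(-30102))) = 1/(-1033 + (44665 + 30102)) = 1/(-1033 + 74767) = 1/73734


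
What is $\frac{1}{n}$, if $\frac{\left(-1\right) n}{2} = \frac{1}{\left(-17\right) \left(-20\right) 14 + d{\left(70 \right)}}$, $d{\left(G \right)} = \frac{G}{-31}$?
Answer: $- \frac{73745}{31} \approx -2378.9$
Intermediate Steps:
$d{\left(G \right)} = - \frac{G}{31}$ ($d{\left(G \right)} = G \left(- \frac{1}{31}\right) = - \frac{G}{31}$)
$n = - \frac{31}{73745}$ ($n = - \frac{2}{\left(-17\right) \left(-20\right) 14 - \frac{70}{31}} = - \frac{2}{340 \cdot 14 - \frac{70}{31}} = - \frac{2}{4760 - \frac{70}{31}} = - \frac{2}{\frac{147490}{31}} = \left(-2\right) \frac{31}{147490} = - \frac{31}{73745} \approx -0.00042037$)
$\frac{1}{n} = \frac{1}{- \frac{31}{73745}} = - \frac{73745}{31}$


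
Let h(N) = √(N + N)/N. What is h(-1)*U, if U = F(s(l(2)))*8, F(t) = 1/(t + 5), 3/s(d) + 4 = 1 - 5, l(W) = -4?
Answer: -64*I*√2/37 ≈ -2.4462*I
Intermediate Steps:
h(N) = √2/√N (h(N) = √(2*N)/N = (√2*√N)/N = √2/√N)
s(d) = -3/8 (s(d) = 3/(-4 + (1 - 5)) = 3/(-4 - 4) = 3/(-8) = 3*(-⅛) = -3/8)
F(t) = 1/(5 + t)
U = 64/37 (U = 8/(5 - 3/8) = 8/(37/8) = (8/37)*8 = 64/37 ≈ 1.7297)
h(-1)*U = (√2/√(-1))*(64/37) = (√2*(-I))*(64/37) = -I*√2*(64/37) = -64*I*√2/37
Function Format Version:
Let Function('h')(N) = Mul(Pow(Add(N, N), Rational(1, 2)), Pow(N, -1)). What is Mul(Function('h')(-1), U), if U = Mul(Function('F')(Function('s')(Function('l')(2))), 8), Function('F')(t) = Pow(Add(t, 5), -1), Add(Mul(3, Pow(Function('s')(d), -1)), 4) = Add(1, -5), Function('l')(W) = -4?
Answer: Mul(Rational(-64, 37), I, Pow(2, Rational(1, 2))) ≈ Mul(-2.4462, I)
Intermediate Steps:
Function('h')(N) = Mul(Pow(2, Rational(1, 2)), Pow(N, Rational(-1, 2))) (Function('h')(N) = Mul(Pow(Mul(2, N), Rational(1, 2)), Pow(N, -1)) = Mul(Mul(Pow(2, Rational(1, 2)), Pow(N, Rational(1, 2))), Pow(N, -1)) = Mul(Pow(2, Rational(1, 2)), Pow(N, Rational(-1, 2))))
Function('s')(d) = Rational(-3, 8) (Function('s')(d) = Mul(3, Pow(Add(-4, Add(1, -5)), -1)) = Mul(3, Pow(Add(-4, -4), -1)) = Mul(3, Pow(-8, -1)) = Mul(3, Rational(-1, 8)) = Rational(-3, 8))
Function('F')(t) = Pow(Add(5, t), -1)
U = Rational(64, 37) (U = Mul(Pow(Add(5, Rational(-3, 8)), -1), 8) = Mul(Pow(Rational(37, 8), -1), 8) = Mul(Rational(8, 37), 8) = Rational(64, 37) ≈ 1.7297)
Mul(Function('h')(-1), U) = Mul(Mul(Pow(2, Rational(1, 2)), Pow(-1, Rational(-1, 2))), Rational(64, 37)) = Mul(Mul(Pow(2, Rational(1, 2)), Mul(-1, I)), Rational(64, 37)) = Mul(Mul(-1, I, Pow(2, Rational(1, 2))), Rational(64, 37)) = Mul(Rational(-64, 37), I, Pow(2, Rational(1, 2)))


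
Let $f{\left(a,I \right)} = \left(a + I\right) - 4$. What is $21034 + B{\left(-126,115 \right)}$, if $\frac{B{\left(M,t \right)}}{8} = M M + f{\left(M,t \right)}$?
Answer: $147922$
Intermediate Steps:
$f{\left(a,I \right)} = -4 + I + a$ ($f{\left(a,I \right)} = \left(I + a\right) - 4 = -4 + I + a$)
$B{\left(M,t \right)} = -32 + 8 M + 8 t + 8 M^{2}$ ($B{\left(M,t \right)} = 8 \left(M M + \left(-4 + t + M\right)\right) = 8 \left(M^{2} + \left(-4 + M + t\right)\right) = 8 \left(-4 + M + t + M^{2}\right) = -32 + 8 M + 8 t + 8 M^{2}$)
$21034 + B{\left(-126,115 \right)} = 21034 + \left(-32 + 8 \left(-126\right) + 8 \cdot 115 + 8 \left(-126\right)^{2}\right) = 21034 + \left(-32 - 1008 + 920 + 8 \cdot 15876\right) = 21034 + \left(-32 - 1008 + 920 + 127008\right) = 21034 + 126888 = 147922$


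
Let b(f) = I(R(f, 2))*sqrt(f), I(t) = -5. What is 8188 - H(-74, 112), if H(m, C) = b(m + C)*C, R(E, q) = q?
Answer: 8188 + 560*sqrt(38) ≈ 11640.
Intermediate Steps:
b(f) = -5*sqrt(f)
H(m, C) = -5*C*sqrt(C + m) (H(m, C) = (-5*sqrt(m + C))*C = (-5*sqrt(C + m))*C = -5*C*sqrt(C + m))
8188 - H(-74, 112) = 8188 - (-5)*112*sqrt(112 - 74) = 8188 - (-5)*112*sqrt(38) = 8188 - (-560)*sqrt(38) = 8188 + 560*sqrt(38)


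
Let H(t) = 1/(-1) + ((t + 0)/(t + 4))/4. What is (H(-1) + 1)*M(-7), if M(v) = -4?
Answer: ⅓ ≈ 0.33333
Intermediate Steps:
H(t) = -1 + t/(4*(4 + t)) (H(t) = 1*(-1) + (t/(4 + t))*(¼) = -1 + t/(4*(4 + t)))
(H(-1) + 1)*M(-7) = ((-16 - 3*(-1))/(4*(4 - 1)) + 1)*(-4) = ((¼)*(-16 + 3)/3 + 1)*(-4) = ((¼)*(⅓)*(-13) + 1)*(-4) = (-13/12 + 1)*(-4) = -1/12*(-4) = ⅓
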